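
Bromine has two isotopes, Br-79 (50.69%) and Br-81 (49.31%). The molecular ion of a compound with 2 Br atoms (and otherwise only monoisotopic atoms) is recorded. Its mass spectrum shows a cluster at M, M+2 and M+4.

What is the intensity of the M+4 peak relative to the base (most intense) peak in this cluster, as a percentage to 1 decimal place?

48.6%

(0.5069 + 0.4931)^2 gives M 0.2569, M+2 0.4999, M+4 0.2431; the largest is M+2.
P(M+2) = C(2,1) × 0.5069^1 × 0.4931^1 = 2 × 0.5069 × 0.4931 = 0.499905 (base)
P(M+4) = C(2,2) × 0.5069^0 × 0.4931^2 = 1 × 1.0000 × 0.24314761 = 0.243148
Relative intensity = 0.243148 / 0.499905 × 100 = 48.6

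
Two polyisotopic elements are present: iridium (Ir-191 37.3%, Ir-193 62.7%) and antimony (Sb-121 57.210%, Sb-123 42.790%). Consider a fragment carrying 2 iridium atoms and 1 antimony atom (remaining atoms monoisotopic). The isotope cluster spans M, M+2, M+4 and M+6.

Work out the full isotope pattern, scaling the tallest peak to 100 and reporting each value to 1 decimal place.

Iridium pattern (n=2): 0.139129 : 0.467742 : 0.393129
Antimony pattern (n=1): 0.5721 : 0.4279
Convolve the two distributions (both contribute in 2-u steps):
  M: 0.139129×0.5721 = 0.079596
  M+2: 0.139129×0.4279 + 0.467742×0.5721 = 0.327128
  M+4: 0.467742×0.4279 + 0.393129×0.5721 = 0.425056
  M+6: 0.393129×0.4279 = 0.168220
Scale to base peak (0.425056) = 100: 18.7 : 77.0 : 100.0 : 39.6

18.7 : 77.0 : 100.0 : 39.6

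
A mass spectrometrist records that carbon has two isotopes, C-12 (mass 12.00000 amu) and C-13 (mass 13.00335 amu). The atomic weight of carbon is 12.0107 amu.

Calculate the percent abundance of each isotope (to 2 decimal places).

Let x be the fractional abundance of C-12; then C-13 has abundance 1 − x.
12.00000·x + 13.00335·(1 − x) = 12.0107
(12.00000 − 13.00335)·x = 12.0107 − 13.00335
x = -0.99265 / -1.00335 = 0.98934 → 98.93% C-12, 1.07% C-13.

C-12: 98.93%, C-13: 1.07%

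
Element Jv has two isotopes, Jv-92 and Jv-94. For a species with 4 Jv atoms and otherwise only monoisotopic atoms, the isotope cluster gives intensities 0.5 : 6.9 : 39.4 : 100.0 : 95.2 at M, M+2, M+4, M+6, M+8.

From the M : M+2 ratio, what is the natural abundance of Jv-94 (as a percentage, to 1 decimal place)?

77.5%

Let p = fractional abundance of Jv-92. I(M+2)/I(M) = [C(4,1)·p^3·(1−p)] / p^4 = 4·(1−p)/p = 6.9/0.5 = 13.8000
(1−p)/p = 13.8000/4 = 3.4500  ⇒  p = 1/(1 + 3.4500) = 0.2247
Jv-92: 22.5%, Jv-94: 77.5%.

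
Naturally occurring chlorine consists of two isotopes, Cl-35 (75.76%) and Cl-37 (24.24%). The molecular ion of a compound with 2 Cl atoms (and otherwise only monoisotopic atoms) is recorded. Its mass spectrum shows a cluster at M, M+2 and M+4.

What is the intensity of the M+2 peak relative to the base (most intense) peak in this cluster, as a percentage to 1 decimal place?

64.0%

(0.7576 + 0.2424)^2 gives M 0.5740, M+2 0.3673, M+4 0.0588; the largest is M.
P(M) = C(2,0) × 0.7576^2 × 0.2424^0 = 1 × 0.57395776 × 1.0000 = 0.573958 (base)
P(M+2) = C(2,1) × 0.7576^1 × 0.2424^1 = 2 × 0.7576 × 0.2424 = 0.367284
Relative intensity = 0.367284 / 0.573958 × 100 = 64.0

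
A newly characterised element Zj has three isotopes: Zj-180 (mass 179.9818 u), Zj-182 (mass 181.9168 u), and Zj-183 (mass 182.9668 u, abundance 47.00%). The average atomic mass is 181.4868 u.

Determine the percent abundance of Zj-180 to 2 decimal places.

Let x and y be the fractions of Zj-180 and Zj-182. Then x + y = 1 − 0.4700 = 0.5300 and 179.9818x + 181.9168y = 181.4868 − 0.4700×182.9668 = 95.492404.
Substituting: 179.9818x + 181.9168(0.5300 − x) = 95.492404
(179.9818 − 181.9168)x = -0.9235  ⇒  x = 0.47726, y = 0.05274
Zj-180: 47.73%, Zj-182: 5.27%.

47.73%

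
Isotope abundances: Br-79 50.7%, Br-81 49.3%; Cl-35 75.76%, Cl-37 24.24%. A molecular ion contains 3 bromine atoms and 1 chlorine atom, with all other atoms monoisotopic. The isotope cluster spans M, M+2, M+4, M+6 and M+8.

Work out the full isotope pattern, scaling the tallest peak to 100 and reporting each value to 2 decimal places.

26.53 : 85.87 : 100.00 : 48.46 : 7.80

Bromine pattern (n=3): 0.13032384 : 0.38017547 : 0.36967753 : 0.11982316
Chlorine pattern (n=1): 0.7576 : 0.2424
Convolve the two distributions (both contribute in 2-u steps):
  M: 0.13032384×0.7576 = 0.098733
  M+2: 0.13032384×0.2424 + 0.38017547×0.7576 = 0.319611
  M+4: 0.38017547×0.2424 + 0.36967753×0.7576 = 0.372222
  M+6: 0.36967753×0.2424 + 0.11982316×0.7576 = 0.180388
  M+8: 0.11982316×0.2424 = 0.029045
Scale to base peak (0.372222) = 100: 26.53 : 85.87 : 100.00 : 48.46 : 7.80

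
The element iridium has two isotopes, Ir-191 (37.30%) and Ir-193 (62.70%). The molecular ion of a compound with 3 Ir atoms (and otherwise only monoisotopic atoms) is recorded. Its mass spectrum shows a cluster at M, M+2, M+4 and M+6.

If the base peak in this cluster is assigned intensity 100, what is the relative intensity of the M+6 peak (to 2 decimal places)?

(0.3730 + 0.6270)^3 gives M 0.0519, M+2 0.2617, M+4 0.4399, M+6 0.2465; the largest is M+4.
P(M+4) = C(3,2) × 0.3730^1 × 0.6270^2 = 3 × 0.3730 × 0.393129 = 0.439911 (base)
P(M+6) = C(3,3) × 0.3730^0 × 0.6270^3 = 1 × 1.0000 × 0.24649188 = 0.246492
Relative intensity = 0.246492 / 0.439911 × 100 = 56.03

56.03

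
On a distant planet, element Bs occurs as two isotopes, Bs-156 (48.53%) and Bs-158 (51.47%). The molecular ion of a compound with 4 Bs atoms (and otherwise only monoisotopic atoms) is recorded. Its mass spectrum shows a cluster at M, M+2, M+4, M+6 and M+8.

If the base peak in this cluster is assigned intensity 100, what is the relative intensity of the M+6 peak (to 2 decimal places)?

70.71

Term probabilities: M 0.0555, M+2 0.2353, M+4 0.3744, M+6 0.2647, M+8 0.0702. Base peak = M+4.
P(M+4) = C(4,2) × 0.4853^2 × 0.5147^2 = 6 × 0.23551609 × 0.26491609 = 0.374352 (base)
P(M+6) = C(4,3) × 0.4853^1 × 0.5147^3 = 4 × 0.4853 × 0.13635231 = 0.264687
Relative intensity = 0.264687 / 0.374352 × 100 = 70.71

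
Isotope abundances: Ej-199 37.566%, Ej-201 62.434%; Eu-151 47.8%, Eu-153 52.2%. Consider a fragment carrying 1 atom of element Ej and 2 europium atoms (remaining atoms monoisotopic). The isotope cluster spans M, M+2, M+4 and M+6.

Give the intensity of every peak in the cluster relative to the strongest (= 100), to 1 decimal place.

Element Ej pattern (n=1): 0.37566 : 0.62434
Europium pattern (n=2): 0.228484 : 0.499032 : 0.272484
Convolve the two distributions (both contribute in 2-u steps):
  M: 0.37566×0.228484 = 0.085832
  M+2: 0.37566×0.499032 + 0.62434×0.228484 = 0.330118
  M+4: 0.37566×0.272484 + 0.62434×0.499032 = 0.413927
  M+6: 0.62434×0.272484 = 0.170123
Scale to base peak (0.413927) = 100: 20.7 : 79.8 : 100.0 : 41.1

20.7 : 79.8 : 100.0 : 41.1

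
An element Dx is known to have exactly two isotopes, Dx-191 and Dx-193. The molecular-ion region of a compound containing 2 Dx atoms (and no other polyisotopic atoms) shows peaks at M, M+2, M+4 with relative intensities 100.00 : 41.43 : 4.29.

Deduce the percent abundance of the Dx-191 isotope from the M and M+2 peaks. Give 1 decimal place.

Write p for the Dx-191 fraction. I(M+2)/I(M) = [C(2,1)·p^1·(1−p)] / p^2 = 2·(1−p)/p = 41.43/100.00 = 0.4143
(1−p)/p = 0.4143/2 = 0.2072  ⇒  p = 1/(1 + 0.2072) = 0.8284
Dx-191: 82.8%, Dx-193: 17.2%.

82.8%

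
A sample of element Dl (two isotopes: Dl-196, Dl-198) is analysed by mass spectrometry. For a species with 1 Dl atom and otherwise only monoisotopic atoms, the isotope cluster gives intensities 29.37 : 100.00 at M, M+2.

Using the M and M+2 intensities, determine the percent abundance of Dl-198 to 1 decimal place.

77.3%

Let p = fractional abundance of Dl-196. I(M+2)/I(M) = [C(1,1)·p^0·(1−p)] / p^1 = 1·(1−p)/p = 100.00/29.37 = 3.4048
(1−p)/p = 3.4048/1 = 3.4048  ⇒  p = 1/(1 + 3.4048) = 0.2270
Dl-196: 22.7%, Dl-198: 77.3%.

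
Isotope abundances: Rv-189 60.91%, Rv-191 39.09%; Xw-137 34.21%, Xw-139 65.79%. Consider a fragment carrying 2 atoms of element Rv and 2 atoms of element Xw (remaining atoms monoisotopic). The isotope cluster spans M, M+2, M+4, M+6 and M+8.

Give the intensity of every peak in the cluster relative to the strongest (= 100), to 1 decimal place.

11.1 : 56.7 : 100.0 : 70.0 : 16.8

Element Rv pattern (n=2): 0.37100281 : 0.47619438 : 0.15280281
Element Xw pattern (n=2): 0.11703241 : 0.45013518 : 0.43283241
Convolve the two distributions (both contribute in 2-u steps):
  M: 0.37100281×0.11703241 = 0.043419
  M+2: 0.37100281×0.45013518 + 0.47619438×0.11703241 = 0.222732
  M+4: 0.37100281×0.43283241 + 0.47619438×0.45013518 + 0.15280281×0.11703241 = 0.392817
  M+6: 0.47619438×0.43283241 + 0.15280281×0.45013518 = 0.274894
  M+8: 0.15280281×0.43283241 = 0.066138
Scale to base peak (0.392817) = 100: 11.1 : 56.7 : 100.0 : 70.0 : 16.8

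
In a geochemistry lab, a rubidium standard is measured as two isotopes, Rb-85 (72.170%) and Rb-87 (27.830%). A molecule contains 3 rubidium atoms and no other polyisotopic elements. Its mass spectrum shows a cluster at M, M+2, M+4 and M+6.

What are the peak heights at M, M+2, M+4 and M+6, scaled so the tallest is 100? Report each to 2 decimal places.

The 3 Rb atoms are independent, so intensities follow the terms of (0.72170 + 0.27830)^3.
P(M) = 0.72170^3 = 0.375898
P(M+2) = 3 × 0.72170^2 × 0.27830^1 = 0.434858
P(M+4) = 3 × 0.72170^1 × 0.27830^2 = 0.167689
P(M+6) = 0.27830^3 = 0.021555
The M+2 peak is largest (0.434858); scaling to 100 gives 86.44 : 100.00 : 38.56 : 4.96.

86.44 : 100.00 : 38.56 : 4.96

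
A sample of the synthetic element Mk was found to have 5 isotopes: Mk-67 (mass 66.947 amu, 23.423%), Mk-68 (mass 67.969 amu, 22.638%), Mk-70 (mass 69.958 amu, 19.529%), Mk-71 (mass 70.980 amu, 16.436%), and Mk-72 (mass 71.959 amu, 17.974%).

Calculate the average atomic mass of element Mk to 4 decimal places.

Average mass = Σ (abundance × isotope mass) = 0.23423 × 66.947 + 0.22638 × 67.969 + 0.19529 × 69.958 + 0.16436 × 70.980 + 0.17974 × 71.959
= 15.68100 + 15.38682 + 13.66210 + 11.66627 + 12.93391 = 69.33010 amu

69.3301 amu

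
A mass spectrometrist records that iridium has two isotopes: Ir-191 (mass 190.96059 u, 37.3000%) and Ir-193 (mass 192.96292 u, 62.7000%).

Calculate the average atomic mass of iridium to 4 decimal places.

192.2161 u

Ar = Σ fᵢ·mᵢ = 0.373000 × 190.96059 + 0.627000 × 192.96292
= 71.228300 + 120.987751 = 192.216051 u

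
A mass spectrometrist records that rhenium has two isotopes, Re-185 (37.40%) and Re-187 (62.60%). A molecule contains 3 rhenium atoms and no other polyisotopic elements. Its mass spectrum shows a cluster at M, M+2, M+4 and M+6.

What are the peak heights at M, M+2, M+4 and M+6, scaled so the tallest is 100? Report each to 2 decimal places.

11.90 : 59.74 : 100.00 : 55.79

Expanding (0.3740 + 0.6260)^3:
P(M) = 0.3740^3 = 0.052314
P(M+2) = 3 × 0.3740^2 × 0.6260^1 = 0.262687
P(M+4) = 3 × 0.3740^1 × 0.6260^2 = 0.439685
P(M+6) = 0.6260^3 = 0.245314
The M+4 peak is largest (0.439685); scaling to 100 gives 11.90 : 59.74 : 100.00 : 55.79.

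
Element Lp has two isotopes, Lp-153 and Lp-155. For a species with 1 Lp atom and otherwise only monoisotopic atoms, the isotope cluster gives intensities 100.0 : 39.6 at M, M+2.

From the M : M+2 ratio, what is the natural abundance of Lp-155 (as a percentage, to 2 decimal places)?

Let p = fractional abundance of Lp-153. I(M+2)/I(M) = [C(1,1)·p^0·(1−p)] / p^1 = 1·(1−p)/p = 39.6/100.0 = 0.3960
(1−p)/p = 0.3960/1 = 0.3960  ⇒  p = 1/(1 + 0.3960) = 0.7163
Lp-153: 71.63%, Lp-155: 28.37%.

28.37%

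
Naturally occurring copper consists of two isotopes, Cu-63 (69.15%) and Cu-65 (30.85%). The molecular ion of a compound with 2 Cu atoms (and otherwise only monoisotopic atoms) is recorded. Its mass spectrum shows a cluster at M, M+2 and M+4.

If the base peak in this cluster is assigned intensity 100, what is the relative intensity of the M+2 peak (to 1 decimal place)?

89.2

Term probabilities: M 0.4782, M+2 0.4267, M+4 0.0952. Base peak = M.
P(M) = C(2,0) × 0.6915^2 × 0.3085^0 = 1 × 0.47817225 × 1.0000 = 0.478172 (base)
P(M+2) = C(2,1) × 0.6915^1 × 0.3085^1 = 2 × 0.6915 × 0.3085 = 0.426656
Relative intensity = 0.426656 / 0.478172 × 100 = 89.2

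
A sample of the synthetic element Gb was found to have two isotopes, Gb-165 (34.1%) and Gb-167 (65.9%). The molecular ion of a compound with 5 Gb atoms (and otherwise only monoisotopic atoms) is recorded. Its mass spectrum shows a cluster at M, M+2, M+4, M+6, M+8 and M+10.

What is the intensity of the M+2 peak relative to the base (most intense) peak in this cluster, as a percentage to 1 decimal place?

13.4%

Binomial terms of (0.341 + 0.659)^5: M 0.0046, M+2 0.0446, M+4 0.1722, M+6 0.3328, M+8 0.3216, M+10 0.1243 → M+6 is the base peak.
P(M+6) = C(5,3) × 0.341^2 × 0.659^3 = 10 × 0.116281 × 0.28619118 = 0.332786 (base)
P(M+2) = C(5,1) × 0.341^4 × 0.659^1 = 5 × 0.01352127 × 0.6590 = 0.044553
Relative intensity = 0.044553 / 0.332786 × 100 = 13.4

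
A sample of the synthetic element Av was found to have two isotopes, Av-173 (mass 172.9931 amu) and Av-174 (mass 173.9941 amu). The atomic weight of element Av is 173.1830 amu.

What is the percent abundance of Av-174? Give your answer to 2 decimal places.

Let x be the fractional abundance of Av-173; then Av-174 has abundance 1 − x.
172.9931·x + 173.9941·(1 − x) = 173.1830
(172.9931 − 173.9941)·x = 173.1830 − 173.9941
x = -0.8111 / -1.0010 = 0.81029 → 81.03% Av-173, 18.97% Av-174.

18.97%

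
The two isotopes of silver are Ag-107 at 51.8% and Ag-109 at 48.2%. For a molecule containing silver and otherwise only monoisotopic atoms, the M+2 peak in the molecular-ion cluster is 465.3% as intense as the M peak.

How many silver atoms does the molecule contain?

With n Ag atoms, P(M+2)/P(M) = C(n,1)·p^(n−1)q / p^n = n·q/p = n · 0.482/0.518.
n = 4.653 × 0.518/0.482 = 5.00 ≈ 5

5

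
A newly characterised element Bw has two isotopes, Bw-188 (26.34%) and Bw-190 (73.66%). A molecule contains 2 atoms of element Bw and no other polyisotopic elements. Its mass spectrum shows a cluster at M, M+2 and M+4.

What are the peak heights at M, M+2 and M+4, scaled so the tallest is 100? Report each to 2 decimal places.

Each Bw atom is independently Bw-188 (p = 0.2634) or Bw-190 (q = 0.7366); the cluster is the binomial expansion (p + q)^2.
P(M) = 0.2634^2 = 0.069380
P(M+2) = 2 × 0.2634^1 × 0.7366^1 = 0.388041
P(M+4) = 0.7366^2 = 0.542580
The M+4 peak is largest (0.542580); scaling to 100 gives 12.79 : 71.52 : 100.00.

12.79 : 71.52 : 100.00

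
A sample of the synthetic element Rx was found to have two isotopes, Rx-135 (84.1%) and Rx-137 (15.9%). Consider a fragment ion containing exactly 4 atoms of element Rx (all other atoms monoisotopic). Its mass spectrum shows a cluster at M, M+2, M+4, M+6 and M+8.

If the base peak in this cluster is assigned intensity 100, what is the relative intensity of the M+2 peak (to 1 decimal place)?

(0.841 + 0.159)^4 gives M 0.5002, M+2 0.3783, M+4 0.1073, M+6 0.0135, M+8 0.0006; the largest is M.
P(M) = C(4,0) × 0.841^4 × 0.159^0 = 1 × 0.50024641 × 1.0000 = 0.500246 (base)
P(M+2) = C(4,1) × 0.841^3 × 0.159^1 = 4 × 0.59482332 × 0.1590 = 0.378308
Relative intensity = 0.378308 / 0.500246 × 100 = 75.6

75.6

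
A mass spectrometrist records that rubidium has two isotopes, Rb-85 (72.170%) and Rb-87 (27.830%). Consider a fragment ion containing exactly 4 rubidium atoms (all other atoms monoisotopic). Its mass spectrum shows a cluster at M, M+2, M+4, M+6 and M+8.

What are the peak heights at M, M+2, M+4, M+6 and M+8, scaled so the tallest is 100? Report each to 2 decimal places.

The 4 Rb atoms are independent, so intensities follow the terms of (0.72170 + 0.27830)^4.
P(M) = 0.72170^4 = 0.271286
P(M+2) = 4 × 0.72170^3 × 0.27830^1 = 0.418450
P(M+4) = 6 × 0.72170^2 × 0.27830^2 = 0.242042
P(M+6) = 4 × 0.72170^1 × 0.27830^3 = 0.062224
P(M+8) = 0.27830^4 = 0.005999
The M+2 peak is largest (0.418450); scaling to 100 gives 64.83 : 100.00 : 57.84 : 14.87 : 1.43.

64.83 : 100.00 : 57.84 : 14.87 : 1.43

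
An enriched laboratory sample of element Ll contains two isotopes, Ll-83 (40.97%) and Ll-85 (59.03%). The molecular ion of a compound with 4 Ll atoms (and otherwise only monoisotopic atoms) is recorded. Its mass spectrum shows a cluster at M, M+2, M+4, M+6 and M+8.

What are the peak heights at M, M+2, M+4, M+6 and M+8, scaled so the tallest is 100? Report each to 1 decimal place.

8.0 : 46.3 : 100.0 : 96.1 : 34.6

Each Ll atom is independently Ll-83 (p = 0.4097) or Ll-85 (q = 0.5903); the cluster is the binomial expansion (p + q)^4.
P(M) = 0.4097^4 = 0.028175
P(M+2) = 4 × 0.4097^3 × 0.5903^1 = 0.162379
P(M+4) = 6 × 0.4097^2 × 0.5903^2 = 0.350937
P(M+6) = 4 × 0.4097^1 × 0.5903^3 = 0.337089
P(M+8) = 0.5903^4 = 0.121420
The M+4 peak is largest (0.350937); scaling to 100 gives 8.0 : 46.3 : 100.0 : 96.1 : 34.6.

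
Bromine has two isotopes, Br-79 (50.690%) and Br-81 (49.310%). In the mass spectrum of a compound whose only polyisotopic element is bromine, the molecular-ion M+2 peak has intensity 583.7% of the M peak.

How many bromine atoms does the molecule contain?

With n Br atoms, P(M+2)/P(M) = C(n,1)·p^(n−1)q / p^n = n·q/p = n · 0.49310/0.50690.
n = 5.837 × 0.50690/0.49310 = 6.00 ≈ 6

6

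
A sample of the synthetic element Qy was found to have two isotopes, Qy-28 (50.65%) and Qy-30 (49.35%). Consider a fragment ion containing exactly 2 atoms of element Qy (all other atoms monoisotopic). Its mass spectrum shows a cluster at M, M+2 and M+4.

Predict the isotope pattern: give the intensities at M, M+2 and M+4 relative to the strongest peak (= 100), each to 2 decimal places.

51.32 : 100.00 : 48.72

Expanding (0.5065 + 0.4935)^2:
P(M) = 0.5065^2 = 0.256542
P(M+2) = 2 × 0.5065^1 × 0.4935^1 = 0.499916
P(M+4) = 0.4935^2 = 0.243542
The M+2 peak is largest (0.499916); scaling to 100 gives 51.32 : 100.00 : 48.72.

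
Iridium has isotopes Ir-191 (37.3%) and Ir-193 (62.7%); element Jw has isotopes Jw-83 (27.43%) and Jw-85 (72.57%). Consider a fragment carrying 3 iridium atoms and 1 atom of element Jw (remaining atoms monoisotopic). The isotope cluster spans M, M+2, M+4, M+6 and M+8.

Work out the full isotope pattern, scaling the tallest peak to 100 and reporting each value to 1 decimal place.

Iridium pattern (n=3): 0.05189512 : 0.26170165 : 0.43991135 : 0.24649188
Element Jw pattern (n=1): 0.2743 : 0.7257
Convolve the two distributions (both contribute in 2-u steps):
  M: 0.05189512×0.2743 = 0.014235
  M+2: 0.05189512×0.7257 + 0.26170165×0.2743 = 0.109445
  M+4: 0.26170165×0.7257 + 0.43991135×0.2743 = 0.310585
  M+6: 0.43991135×0.7257 + 0.24649188×0.2743 = 0.386856
  M+8: 0.24649188×0.7257 = 0.178879
Scale to base peak (0.386856) = 100: 3.7 : 28.3 : 80.3 : 100.0 : 46.2

3.7 : 28.3 : 80.3 : 100.0 : 46.2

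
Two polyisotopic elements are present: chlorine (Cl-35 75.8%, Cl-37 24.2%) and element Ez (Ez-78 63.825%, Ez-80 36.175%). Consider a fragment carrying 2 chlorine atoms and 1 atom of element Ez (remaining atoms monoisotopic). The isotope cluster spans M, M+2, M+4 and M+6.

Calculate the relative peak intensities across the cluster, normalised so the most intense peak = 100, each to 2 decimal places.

Chlorine pattern (n=2): 0.574564 : 0.366872 : 0.058564
Element Ez pattern (n=1): 0.63825 : 0.36175
Convolve the two distributions (both contribute in 2-u steps):
  M: 0.574564×0.63825 = 0.366715
  M+2: 0.574564×0.36175 + 0.366872×0.63825 = 0.442005
  M+4: 0.366872×0.36175 + 0.058564×0.63825 = 0.170094
  M+6: 0.058564×0.36175 = 0.021186
Scale to base peak (0.442005) = 100: 82.97 : 100.00 : 38.48 : 4.79

82.97 : 100.00 : 38.48 : 4.79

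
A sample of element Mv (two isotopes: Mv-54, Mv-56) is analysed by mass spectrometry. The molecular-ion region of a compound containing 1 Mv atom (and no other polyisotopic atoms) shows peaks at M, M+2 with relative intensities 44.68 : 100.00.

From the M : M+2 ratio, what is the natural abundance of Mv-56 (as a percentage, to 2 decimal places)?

69.12%

If p is the fraction of Mv that is Mv-54, then I(M+2)/I(M) = [C(1,1)·p^0·(1−p)] / p^1 = 1·(1−p)/p = 100.00/44.68 = 2.2381
(1−p)/p = 2.2381/1 = 2.2381  ⇒  p = 1/(1 + 2.2381) = 0.3088
Mv-54: 30.88%, Mv-56: 69.12%.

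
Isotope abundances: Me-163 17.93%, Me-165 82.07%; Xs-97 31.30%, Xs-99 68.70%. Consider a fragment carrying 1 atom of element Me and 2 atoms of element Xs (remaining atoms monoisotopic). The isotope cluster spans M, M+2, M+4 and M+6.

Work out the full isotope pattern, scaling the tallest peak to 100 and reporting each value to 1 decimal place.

4.0 : 36.0 : 100.0 : 88.5

Element Me pattern (n=1): 0.1793 : 0.8207
Element Xs pattern (n=2): 0.097969 : 0.430062 : 0.471969
Convolve the two distributions (both contribute in 2-u steps):
  M: 0.1793×0.097969 = 0.017566
  M+2: 0.1793×0.430062 + 0.8207×0.097969 = 0.157513
  M+4: 0.1793×0.471969 + 0.8207×0.430062 = 0.437576
  M+6: 0.8207×0.471969 = 0.387345
Scale to base peak (0.437576) = 100: 4.0 : 36.0 : 100.0 : 88.5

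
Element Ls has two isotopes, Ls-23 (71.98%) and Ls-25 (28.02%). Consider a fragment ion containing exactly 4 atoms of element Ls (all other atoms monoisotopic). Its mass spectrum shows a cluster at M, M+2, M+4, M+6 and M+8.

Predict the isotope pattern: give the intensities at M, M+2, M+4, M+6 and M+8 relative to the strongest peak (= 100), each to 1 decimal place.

The 4 Ls atoms are independent, so intensities follow the terms of (0.7198 + 0.2802)^4.
P(M) = 0.7198^4 = 0.268440
P(M+2) = 4 × 0.7198^3 × 0.2802^1 = 0.417988
P(M+4) = 6 × 0.7198^2 × 0.2802^2 = 0.244068
P(M+6) = 4 × 0.7198^1 × 0.2802^3 = 0.063340
P(M+8) = 0.2802^4 = 0.006164
The M+2 peak is largest (0.417988); scaling to 100 gives 64.2 : 100.0 : 58.4 : 15.2 : 1.5.

64.2 : 100.0 : 58.4 : 15.2 : 1.5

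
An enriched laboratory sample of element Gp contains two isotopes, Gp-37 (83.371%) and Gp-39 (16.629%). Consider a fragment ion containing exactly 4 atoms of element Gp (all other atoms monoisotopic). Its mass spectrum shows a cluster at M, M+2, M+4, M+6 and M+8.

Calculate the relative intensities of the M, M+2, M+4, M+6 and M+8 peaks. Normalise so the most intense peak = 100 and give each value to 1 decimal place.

Expanding (0.83371 + 0.16629)^4:
P(M) = 0.83371^4 = 0.483126
P(M+2) = 4 × 0.83371^3 × 0.16629^1 = 0.385453
P(M+4) = 6 × 0.83371^2 × 0.16629^2 = 0.115322
P(M+6) = 4 × 0.83371^1 × 0.16629^3 = 0.015335
P(M+8) = 0.16629^4 = 0.000765
The M peak is largest (0.483126); scaling to 100 gives 100.0 : 79.8 : 23.9 : 3.2 : 0.2.

100.0 : 79.8 : 23.9 : 3.2 : 0.2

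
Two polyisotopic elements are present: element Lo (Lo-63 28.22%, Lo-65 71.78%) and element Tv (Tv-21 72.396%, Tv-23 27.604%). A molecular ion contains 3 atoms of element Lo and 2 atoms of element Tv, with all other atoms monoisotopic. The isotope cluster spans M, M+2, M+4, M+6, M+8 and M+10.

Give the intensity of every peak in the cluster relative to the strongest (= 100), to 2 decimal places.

3.09 : 25.93 : 78.39 : 100.00 : 47.49 : 7.39

Element Lo pattern (n=3): 0.02247352 : 0.17148997 : 0.43619951 : 0.369837
Element Tv pattern (n=2): 0.52411808 : 0.39968384 : 0.07619808
Convolve the two distributions (both contribute in 2-u steps):
  M: 0.02247352×0.52411808 = 0.011779
  M+2: 0.02247352×0.39968384 + 0.17148997×0.52411808 = 0.098863
  M+4: 0.02247352×0.07619808 + 0.17148997×0.39968384 + 0.43619951×0.52411808 = 0.298874
  M+6: 0.17148997×0.07619808 + 0.43619951×0.39968384 + 0.369837×0.52411808 = 0.381247
  M+8: 0.43619951×0.07619808 + 0.369837×0.39968384 = 0.181055
  M+10: 0.369837×0.07619808 = 0.028181
Scale to base peak (0.381247) = 100: 3.09 : 25.93 : 78.39 : 100.00 : 47.49 : 7.39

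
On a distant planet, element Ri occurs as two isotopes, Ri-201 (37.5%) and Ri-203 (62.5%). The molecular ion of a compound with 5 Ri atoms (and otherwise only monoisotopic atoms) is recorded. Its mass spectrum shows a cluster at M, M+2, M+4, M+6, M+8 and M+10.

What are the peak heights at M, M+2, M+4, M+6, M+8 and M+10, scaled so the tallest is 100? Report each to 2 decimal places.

Each Ri atom is independently Ri-201 (p = 0.375) or Ri-203 (q = 0.625); the cluster is the binomial expansion (p + q)^5.
P(M) = 0.375^5 = 0.007416
P(M+2) = 5 × 0.375^4 × 0.625^1 = 0.061798
P(M+4) = 10 × 0.375^3 × 0.625^2 = 0.205994
P(M+6) = 10 × 0.375^2 × 0.625^3 = 0.343323
P(M+8) = 5 × 0.375^1 × 0.625^4 = 0.286102
P(M+10) = 0.625^5 = 0.095367
The M+6 peak is largest (0.343323); scaling to 100 gives 2.16 : 18.00 : 60.00 : 100.00 : 83.33 : 27.78.

2.16 : 18.00 : 60.00 : 100.00 : 83.33 : 27.78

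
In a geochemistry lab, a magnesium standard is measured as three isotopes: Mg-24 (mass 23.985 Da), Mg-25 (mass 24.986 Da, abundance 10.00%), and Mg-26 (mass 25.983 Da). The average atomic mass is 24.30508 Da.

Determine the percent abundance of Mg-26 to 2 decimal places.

Let x and y be the fractions of Mg-24 and Mg-26. Then x + y = 1 − 0.1000 = 0.9000 and 23.985x + 25.983y = 24.30508 − 0.1000×24.986 = 21.80648.
Substituting: 23.985x + 25.983(0.9000 − x) = 21.80648
(23.985 − 25.983)x = -1.57822  ⇒  x = 0.78990, y = 0.11010
Mg-24: 78.99%, Mg-26: 11.01%.

11.01%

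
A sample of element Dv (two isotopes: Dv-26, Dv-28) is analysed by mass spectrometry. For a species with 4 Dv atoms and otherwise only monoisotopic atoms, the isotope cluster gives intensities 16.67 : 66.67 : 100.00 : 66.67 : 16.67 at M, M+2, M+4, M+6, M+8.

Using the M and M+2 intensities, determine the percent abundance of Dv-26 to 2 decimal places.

Let p = fractional abundance of Dv-26. I(M+2)/I(M) = [C(4,1)·p^3·(1−p)] / p^4 = 4·(1−p)/p = 66.67/16.67 = 3.9994
(1−p)/p = 3.9994/4 = 0.9999  ⇒  p = 1/(1 + 0.9999) = 0.5000
Dv-26: 50.00%, Dv-28: 50.00%.

50.00%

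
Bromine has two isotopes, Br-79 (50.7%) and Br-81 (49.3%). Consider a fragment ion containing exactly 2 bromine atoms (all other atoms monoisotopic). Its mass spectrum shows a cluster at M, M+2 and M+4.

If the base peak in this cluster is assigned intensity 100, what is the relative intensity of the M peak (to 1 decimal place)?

(0.507 + 0.493)^2 gives M 0.2570, M+2 0.4999, M+4 0.2430; the largest is M+2.
P(M+2) = C(2,1) × 0.507^1 × 0.493^1 = 2 × 0.5070 × 0.4930 = 0.499902 (base)
P(M) = C(2,0) × 0.507^2 × 0.493^0 = 1 × 0.257049 × 1.0000 = 0.257049
Relative intensity = 0.257049 / 0.499902 × 100 = 51.4

51.4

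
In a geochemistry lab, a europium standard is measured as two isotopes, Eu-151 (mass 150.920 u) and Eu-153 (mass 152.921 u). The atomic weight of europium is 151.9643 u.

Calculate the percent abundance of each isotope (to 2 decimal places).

Eu-151: 47.81%, Eu-153: 52.19%

Let x be the fractional abundance of Eu-151; then Eu-153 has abundance 1 − x.
150.920·x + 152.921·(1 − x) = 151.9643
(150.920 − 152.921)·x = 151.9643 − 152.921
x = -0.9567 / -2.001 = 0.47811 → 47.81% Eu-151, 52.19% Eu-153.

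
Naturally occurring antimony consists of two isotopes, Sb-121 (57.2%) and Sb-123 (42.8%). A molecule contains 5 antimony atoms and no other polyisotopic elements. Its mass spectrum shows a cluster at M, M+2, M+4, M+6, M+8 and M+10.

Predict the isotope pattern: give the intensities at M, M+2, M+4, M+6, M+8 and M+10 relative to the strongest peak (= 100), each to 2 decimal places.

17.86 : 66.82 : 100.00 : 74.83 : 27.99 : 4.19

Expanding (0.572 + 0.428)^5:
P(M) = 0.572^5 = 0.061232
P(M+2) = 5 × 0.572^4 × 0.428^1 = 0.229086
P(M+4) = 10 × 0.572^3 × 0.428^2 = 0.342827
P(M+6) = 10 × 0.572^2 × 0.428^3 = 0.256521
P(M+8) = 5 × 0.572^1 × 0.428^4 = 0.095971
P(M+10) = 0.428^5 = 0.014362
The M+4 peak is largest (0.342827); scaling to 100 gives 17.86 : 66.82 : 100.00 : 74.83 : 27.99 : 4.19.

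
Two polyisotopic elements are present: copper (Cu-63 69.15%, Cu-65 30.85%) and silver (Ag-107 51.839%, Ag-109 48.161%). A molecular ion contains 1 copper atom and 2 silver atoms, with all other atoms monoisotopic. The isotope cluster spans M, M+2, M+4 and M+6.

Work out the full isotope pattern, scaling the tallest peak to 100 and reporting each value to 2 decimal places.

Copper pattern (n=1): 0.6915 : 0.3085
Silver pattern (n=2): 0.26872819 : 0.49932362 : 0.23194819
Convolve the two distributions (both contribute in 2-u steps):
  M: 0.6915×0.26872819 = 0.185826
  M+2: 0.6915×0.49932362 + 0.3085×0.26872819 = 0.428185
  M+4: 0.6915×0.23194819 + 0.3085×0.49932362 = 0.314434
  M+6: 0.3085×0.23194819 = 0.071556
Scale to base peak (0.428185) = 100: 43.40 : 100.00 : 73.43 : 16.71

43.40 : 100.00 : 73.43 : 16.71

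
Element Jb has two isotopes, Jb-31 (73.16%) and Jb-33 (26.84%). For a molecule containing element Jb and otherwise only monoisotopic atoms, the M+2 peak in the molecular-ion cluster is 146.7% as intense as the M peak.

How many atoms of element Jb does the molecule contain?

4

The M+2/M ratio from n Jb atoms is n · q/p = n · 0.2684/0.7316.
n = 1.467 × 0.7316/0.2684 = 4.00 ≈ 4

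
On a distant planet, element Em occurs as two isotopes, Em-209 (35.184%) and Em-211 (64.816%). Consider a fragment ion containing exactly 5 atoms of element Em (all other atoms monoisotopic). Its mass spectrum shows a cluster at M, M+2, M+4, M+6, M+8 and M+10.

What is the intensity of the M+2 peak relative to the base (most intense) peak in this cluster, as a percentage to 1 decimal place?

14.7%

Binomial terms of (0.35184 + 0.64816)^5: M 0.0054, M+2 0.0497, M+4 0.1830, M+6 0.3371, M+8 0.3105, M+10 0.1144 → M+6 is the base peak.
P(M+6) = C(5,3) × 0.35184^2 × 0.64816^3 = 10 × 0.12379139 × 0.2722994 = 0.337083 (base)
P(M+2) = C(5,1) × 0.35184^4 × 0.64816^1 = 5 × 0.01532431 × 0.64816 = 0.049663
Relative intensity = 0.049663 / 0.337083 × 100 = 14.7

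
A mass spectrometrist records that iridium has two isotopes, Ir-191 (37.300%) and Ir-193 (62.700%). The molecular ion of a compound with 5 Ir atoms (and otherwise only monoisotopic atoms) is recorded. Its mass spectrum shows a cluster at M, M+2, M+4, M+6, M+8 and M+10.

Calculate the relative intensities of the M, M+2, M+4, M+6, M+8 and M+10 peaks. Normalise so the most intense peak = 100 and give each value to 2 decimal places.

The 5 Ir atoms are independent, so intensities follow the terms of (0.37300 + 0.62700)^5.
P(M) = 0.37300^5 = 0.007220
P(M+2) = 5 × 0.37300^4 × 0.62700^1 = 0.060684
P(M+4) = 10 × 0.37300^3 × 0.62700^2 = 0.204015
P(M+6) = 10 × 0.37300^2 × 0.62700^3 = 0.342942
P(M+8) = 5 × 0.37300^1 × 0.62700^4 = 0.288237
P(M+10) = 0.62700^5 = 0.096903
The M+6 peak is largest (0.342942); scaling to 100 gives 2.11 : 17.70 : 59.49 : 100.00 : 84.05 : 28.26.

2.11 : 17.70 : 59.49 : 100.00 : 84.05 : 28.26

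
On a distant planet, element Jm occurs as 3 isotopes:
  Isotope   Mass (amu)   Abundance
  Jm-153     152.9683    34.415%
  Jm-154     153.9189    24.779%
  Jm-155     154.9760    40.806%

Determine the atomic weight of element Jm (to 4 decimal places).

Ar = Σ fᵢ·mᵢ = 0.34415 × 152.9683 + 0.24779 × 153.9189 + 0.40806 × 154.9760
= 52.64404 + 38.13956 + 63.23951 = 154.02311 amu

154.0231 amu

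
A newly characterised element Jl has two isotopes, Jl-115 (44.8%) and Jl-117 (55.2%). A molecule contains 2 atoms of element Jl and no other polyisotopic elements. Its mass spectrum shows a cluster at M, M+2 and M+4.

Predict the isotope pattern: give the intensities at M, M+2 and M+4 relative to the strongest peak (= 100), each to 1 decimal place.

The 2 Jl atoms are independent, so intensities follow the terms of (0.448 + 0.552)^2.
P(M) = 0.448^2 = 0.200704
P(M+2) = 2 × 0.448^1 × 0.552^1 = 0.494592
P(M+4) = 0.552^2 = 0.304704
The M+2 peak is largest (0.494592); scaling to 100 gives 40.6 : 100.0 : 61.6.

40.6 : 100.0 : 61.6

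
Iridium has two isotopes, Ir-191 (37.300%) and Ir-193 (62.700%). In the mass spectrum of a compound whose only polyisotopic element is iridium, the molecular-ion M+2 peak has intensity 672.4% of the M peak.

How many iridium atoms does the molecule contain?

4

For n independent Ir atoms, I(M+2)/I(M) = n · (abundance Ir-193) / (abundance Ir-191) = n · 0.62700/0.37300.
n = 6.724 × 0.37300/0.62700 = 4.00 ≈ 4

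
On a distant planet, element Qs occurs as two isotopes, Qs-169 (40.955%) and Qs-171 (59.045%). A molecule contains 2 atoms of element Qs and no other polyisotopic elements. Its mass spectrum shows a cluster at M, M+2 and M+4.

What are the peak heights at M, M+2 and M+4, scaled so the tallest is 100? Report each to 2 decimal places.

The 2 Qs atoms are independent, so intensities follow the terms of (0.40955 + 0.59045)^2.
P(M) = 0.40955^2 = 0.167731
P(M+2) = 2 × 0.40955^1 × 0.59045^1 = 0.483638
P(M+4) = 0.59045^2 = 0.348631
The M+2 peak is largest (0.483638); scaling to 100 gives 34.68 : 100.00 : 72.09.

34.68 : 100.00 : 72.09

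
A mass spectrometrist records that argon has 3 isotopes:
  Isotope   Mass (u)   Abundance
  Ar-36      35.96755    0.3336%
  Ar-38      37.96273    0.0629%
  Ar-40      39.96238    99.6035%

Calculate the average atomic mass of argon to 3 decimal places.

39.948 u

Ar = Σ fᵢ·mᵢ = 0.003336 × 35.96755 + 0.000629 × 37.96273 + 0.996035 × 39.96238
= 0.119988 + 0.023879 + 39.803929 = 39.947796 u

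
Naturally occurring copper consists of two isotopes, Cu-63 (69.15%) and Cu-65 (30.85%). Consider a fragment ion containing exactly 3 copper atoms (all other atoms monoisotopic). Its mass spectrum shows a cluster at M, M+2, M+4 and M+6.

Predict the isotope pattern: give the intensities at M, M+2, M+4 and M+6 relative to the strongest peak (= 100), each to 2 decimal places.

The 3 Cu atoms are independent, so intensities follow the terms of (0.6915 + 0.3085)^3.
P(M) = 0.6915^3 = 0.330656
P(M+2) = 3 × 0.6915^2 × 0.3085^1 = 0.442548
P(M+4) = 3 × 0.6915^1 × 0.3085^2 = 0.197435
P(M+6) = 0.3085^3 = 0.029361
The M+2 peak is largest (0.442548); scaling to 100 gives 74.72 : 100.00 : 44.61 : 6.63.

74.72 : 100.00 : 44.61 : 6.63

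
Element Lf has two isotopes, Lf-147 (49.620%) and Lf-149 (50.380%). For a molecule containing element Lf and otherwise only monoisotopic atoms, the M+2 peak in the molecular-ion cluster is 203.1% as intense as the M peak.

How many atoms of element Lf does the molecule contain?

2

For n independent Lf atoms, I(M+2)/I(M) = n · (abundance Lf-149) / (abundance Lf-147) = n · 0.50380/0.49620.
n = 2.031 × 0.49620/0.50380 = 2.00 ≈ 2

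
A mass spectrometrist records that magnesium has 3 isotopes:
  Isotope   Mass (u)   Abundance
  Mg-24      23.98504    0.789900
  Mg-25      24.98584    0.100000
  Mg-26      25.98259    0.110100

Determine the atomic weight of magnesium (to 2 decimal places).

24.31 u

Weight each isotope mass by its fractional abundance: 0.789900 × 23.98504 + 0.100000 × 24.98584 + 0.110100 × 25.98259
= 18.945783 + 2.498584 + 2.860683 = 24.305050 u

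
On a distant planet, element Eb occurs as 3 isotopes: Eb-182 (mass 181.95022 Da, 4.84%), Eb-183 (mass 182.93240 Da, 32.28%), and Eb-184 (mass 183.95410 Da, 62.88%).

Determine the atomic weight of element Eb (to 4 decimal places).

The abundance-weighted mean is 0.0484 × 181.95022 + 0.3228 × 182.93240 + 0.6288 × 183.95410
= 8.806391 + 59.050579 + 115.670338 = 183.527308 Da

183.5273 Da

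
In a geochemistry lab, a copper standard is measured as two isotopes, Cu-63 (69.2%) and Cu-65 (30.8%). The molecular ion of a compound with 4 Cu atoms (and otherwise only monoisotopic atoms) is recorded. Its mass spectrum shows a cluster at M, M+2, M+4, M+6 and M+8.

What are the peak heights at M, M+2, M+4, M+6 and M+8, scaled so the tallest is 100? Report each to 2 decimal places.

Expanding (0.692 + 0.308)^4:
P(M) = 0.692^4 = 0.229311
P(M+2) = 4 × 0.692^3 × 0.308^1 = 0.408253
P(M+4) = 6 × 0.692^2 × 0.308^2 = 0.272562
P(M+6) = 4 × 0.692^1 × 0.308^3 = 0.080876
P(M+8) = 0.308^4 = 0.008999
The M+2 peak is largest (0.408253); scaling to 100 gives 56.17 : 100.00 : 66.76 : 19.81 : 2.20.

56.17 : 100.00 : 66.76 : 19.81 : 2.20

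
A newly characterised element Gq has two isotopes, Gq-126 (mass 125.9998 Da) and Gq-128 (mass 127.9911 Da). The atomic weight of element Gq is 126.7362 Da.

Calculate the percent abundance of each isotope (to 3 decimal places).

Let x be the fractional abundance of Gq-126; then Gq-128 has abundance 1 − x.
125.9998·x + 127.9911·(1 − x) = 126.7362
(125.9998 − 127.9911)·x = 126.7362 − 127.9911
x = -1.2549 / -1.9913 = 0.63019 → 63.019% Gq-126, 36.981% Gq-128.

Gq-126: 63.019%, Gq-128: 36.981%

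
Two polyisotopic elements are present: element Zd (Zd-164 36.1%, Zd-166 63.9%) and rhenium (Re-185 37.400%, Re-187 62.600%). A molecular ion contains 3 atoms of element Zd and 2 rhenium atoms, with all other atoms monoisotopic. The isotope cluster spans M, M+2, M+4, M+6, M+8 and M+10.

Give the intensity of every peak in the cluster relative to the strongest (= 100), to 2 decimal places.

Element Zd pattern (n=3): 0.04704588 : 0.24982536 : 0.44221164 : 0.26091712
Rhenium pattern (n=2): 0.139876 : 0.468248 : 0.391876
Convolve the two distributions (both contribute in 2-u steps):
  M: 0.04704588×0.139876 = 0.006581
  M+2: 0.04704588×0.468248 + 0.24982536×0.139876 = 0.056974
  M+4: 0.04704588×0.391876 + 0.24982536×0.468248 + 0.44221164×0.139876 = 0.197271
  M+6: 0.24982536×0.391876 + 0.44221164×0.468248 + 0.26091712×0.139876 = 0.341461
  M+8: 0.44221164×0.391876 + 0.26091712×0.468248 = 0.295466
  M+10: 0.26091712×0.391876 = 0.102247
Scale to base peak (0.341461) = 100: 1.93 : 16.69 : 57.77 : 100.00 : 86.53 : 29.94

1.93 : 16.69 : 57.77 : 100.00 : 86.53 : 29.94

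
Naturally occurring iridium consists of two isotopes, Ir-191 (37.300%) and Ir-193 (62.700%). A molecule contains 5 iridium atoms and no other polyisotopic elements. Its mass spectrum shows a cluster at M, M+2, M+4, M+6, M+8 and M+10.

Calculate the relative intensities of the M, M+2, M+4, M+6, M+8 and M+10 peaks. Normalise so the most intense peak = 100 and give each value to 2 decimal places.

The 5 Ir atoms are independent, so intensities follow the terms of (0.37300 + 0.62700)^5.
P(M) = 0.37300^5 = 0.007220
P(M+2) = 5 × 0.37300^4 × 0.62700^1 = 0.060684
P(M+4) = 10 × 0.37300^3 × 0.62700^2 = 0.204015
P(M+6) = 10 × 0.37300^2 × 0.62700^3 = 0.342942
P(M+8) = 5 × 0.37300^1 × 0.62700^4 = 0.288237
P(M+10) = 0.62700^5 = 0.096903
The M+6 peak is largest (0.342942); scaling to 100 gives 2.11 : 17.70 : 59.49 : 100.00 : 84.05 : 28.26.

2.11 : 17.70 : 59.49 : 100.00 : 84.05 : 28.26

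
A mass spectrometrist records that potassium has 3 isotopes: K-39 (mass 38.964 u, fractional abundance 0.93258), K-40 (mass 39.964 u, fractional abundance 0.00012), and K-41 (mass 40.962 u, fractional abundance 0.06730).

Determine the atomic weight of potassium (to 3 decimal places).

Average mass = Σ (abundance × isotope mass) = 0.93258 × 38.964 + 0.00012 × 39.964 + 0.06730 × 40.962
= 36.3370 + 0.0048 + 2.7567 = 39.0985 u

39.099 u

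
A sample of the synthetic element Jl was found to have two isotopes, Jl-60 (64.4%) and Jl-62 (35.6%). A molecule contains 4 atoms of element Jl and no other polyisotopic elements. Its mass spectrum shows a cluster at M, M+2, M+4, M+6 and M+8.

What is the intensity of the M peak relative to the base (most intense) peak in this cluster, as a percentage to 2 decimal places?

45.22%

(0.644 + 0.356)^4 gives M 0.1720, M+2 0.3803, M+4 0.3154, M+6 0.1162, M+8 0.0161; the largest is M+2.
P(M+2) = C(4,1) × 0.644^3 × 0.356^1 = 4 × 0.26708998 × 0.3560 = 0.380336 (base)
P(M) = C(4,0) × 0.644^4 × 0.356^0 = 1 × 0.17200595 × 1.0000 = 0.172006
Relative intensity = 0.172006 / 0.380336 × 100 = 45.22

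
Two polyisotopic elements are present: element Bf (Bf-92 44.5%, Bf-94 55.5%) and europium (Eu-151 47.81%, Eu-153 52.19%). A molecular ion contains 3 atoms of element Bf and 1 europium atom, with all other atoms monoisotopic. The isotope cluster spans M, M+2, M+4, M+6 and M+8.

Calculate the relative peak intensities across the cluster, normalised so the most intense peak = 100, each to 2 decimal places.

Element Bf pattern (n=3): 0.08812113 : 0.32971162 : 0.41121337 : 0.17095387
Europium pattern (n=1): 0.4781 : 0.5219
Convolve the two distributions (both contribute in 2-u steps):
  M: 0.08812113×0.4781 = 0.042131
  M+2: 0.08812113×0.5219 + 0.32971162×0.4781 = 0.203626
  M+4: 0.32971162×0.5219 + 0.41121337×0.4781 = 0.368678
  M+6: 0.41121337×0.5219 + 0.17095387×0.4781 = 0.296345
  M+8: 0.17095387×0.5219 = 0.089221
Scale to base peak (0.368678) = 100: 11.43 : 55.23 : 100.00 : 80.38 : 24.20

11.43 : 55.23 : 100.00 : 80.38 : 24.20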